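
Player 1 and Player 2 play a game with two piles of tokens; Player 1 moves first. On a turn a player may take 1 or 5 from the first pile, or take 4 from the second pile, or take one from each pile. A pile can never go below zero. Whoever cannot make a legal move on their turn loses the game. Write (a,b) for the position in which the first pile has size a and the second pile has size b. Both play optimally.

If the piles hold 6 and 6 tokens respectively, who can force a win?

Player 1 wins.

Work bottom-up. With no move the player to move loses. Otherwise the position is W if at least one move leads to an L position for the opponent, and L if every move leads to a W.
No move ever increases a pile, so every position that can arise here has a ≤ 6 and b ≤ 6; it is enough to label the cells with 0 ≤ a ≤ 6 and 0 ≤ b ≤ 6.
Every move lowers a or b (never raises either), so fill the grid row by row in increasing a, and left to right within a row: each cell's successors are then already labelled.
      b=0  b=1  b=2  b=3  b=4  b=5  b=6
a=0:    L    L    L    L    W    W    W
a=1:    W    W    W    W    W    L    L
a=2:    L    L    L    L    W    W    W
a=3:    W    W    W    W    W    L    L
a=4:    L    L    L    L    W    W    W
a=5:    W    W    W    W    W    L    L
a=6:    L    L    L    L    W    W    W
Cells with no legal move (terminal, hence L): (0,0), (0,1), (0,2), (0,3).
The remaining L cells, each justified by listing all of its moves:
(1,5): →(0,5)(W), (1,1)(W), (0,4)(W) — all W, so L
(1,6): →(0,6)(W), (1,2)(W), (0,5)(W) — all W, so L
(2,0): →(1,0)(W) only, which is W, so L
(2,1): →(1,1)(W), (1,0)(W) — all W, so L
(2,2): →(1,2)(W), (1,1)(W) — all W, so L
(2,3): →(1,3)(W), (1,2)(W) — all W, so L
(3,5): →(2,5)(W), (3,1)(W), (2,4)(W) — all W, so L
(3,6): →(2,6)(W), (3,2)(W), (2,5)(W) — all W, so L
(4,0): →(3,0)(W) only, which is W, so L
(4,1): →(3,1)(W), (3,0)(W) — all W, so L
(4,2): →(3,2)(W), (3,1)(W) — all W, so L
(4,3): →(3,3)(W), (3,2)(W) — all W, so L
(5,5): →(4,5)(W), (0,5)(W), (5,1)(W), (4,4)(W) — all W, so L
(5,6): →(4,6)(W), (0,6)(W), (5,2)(W), (4,5)(W) — all W, so L
(6,0): →(5,0)(W), (1,0)(W) — all W, so L
(6,1): →(5,1)(W), (1,1)(W), (5,0)(W) — all W, so L
(6,2): →(5,2)(W), (1,2)(W), (5,1)(W) — all W, so L
(6,3): →(5,3)(W), (1,3)(W), (5,2)(W) — all W, so L
Every other cell has at least one move into one of the L cells above, so it is W.
From (6,6) Player 1 can move to (5,6), reaching an L position.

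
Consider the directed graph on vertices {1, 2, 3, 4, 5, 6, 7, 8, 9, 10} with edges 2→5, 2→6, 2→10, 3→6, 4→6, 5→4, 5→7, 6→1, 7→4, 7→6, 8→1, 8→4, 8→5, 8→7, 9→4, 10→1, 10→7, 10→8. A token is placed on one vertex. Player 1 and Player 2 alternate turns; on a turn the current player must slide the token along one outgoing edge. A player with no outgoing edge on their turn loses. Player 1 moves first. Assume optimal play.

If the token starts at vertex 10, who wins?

Work bottom-up. With no move the player to move loses. Otherwise the position is W if at least one move leads to an L position for the opponent, and L if every move leads to a W.
Every edge goes from a vertex to one that appears earlier in the order 1, 6, 4, 7, 5, 8, 10, 3, 2, 9, so processing vertices in that order labels each vertex after all of its successors.
1: no outgoing edge → L
6: W (go to 1, an L position)
4: L (sole option 6(W) is W)
7: W (go to 4, an L position)
5: W (go to 4, an L position)
8: W (go to 4, an L position)
10: W (go to 1, an L position)
3: L (sole option 6(W) is W)
2: L (options 10(W), 5(W), 6(W) are all W)
9: W (go to 4, an L position)
The starting position 10 is W: Player 1 should move to 1, handing over an L position.

Player 1 wins.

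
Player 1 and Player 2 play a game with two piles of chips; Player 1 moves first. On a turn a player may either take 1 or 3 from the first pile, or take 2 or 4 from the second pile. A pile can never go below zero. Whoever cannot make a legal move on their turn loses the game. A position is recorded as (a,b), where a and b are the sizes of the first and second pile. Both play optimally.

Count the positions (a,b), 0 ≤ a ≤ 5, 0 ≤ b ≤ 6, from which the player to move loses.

Classify positions by backward induction: terminal positions (no move available) are L. From any other position, the mover wins iff some move reaches an L.
Every move lowers a or b (never raises either), so fill the grid row by row in increasing a, and left to right within a row: each cell's successors are then already labelled.
      b=0  b=1  b=2  b=3  b=4  b=5  b=6
a=0:    L    L    W    W    W    W    L
a=1:    W    W    L    L    W    W    W
a=2:    L    L    W    W    W    W    L
a=3:    W    W    L    L    W    W    W
a=4:    L    L    W    W    W    W    L
a=5:    W    W    L    L    W    W    W
Cells with no legal move (terminal, hence L): (0,0), (0,1).
The remaining L cells, each justified by listing all of its moves:
(0,6): only reaches (0,4)(W), (0,2)(W), all W → L
(1,2): only reaches (0,2)(W), (1,0)(W), all W → L
(1,3): only reaches (0,3)(W), (1,1)(W), all W → L
(2,0): only reaches (1,0)(W), which is W → L
(2,1): only reaches (1,1)(W), which is W → L
(2,6): only reaches (1,6)(W), (2,4)(W), (2,2)(W), all W → L
(3,2): only reaches (2,2)(W), (0,2)(W), (3,0)(W), all W → L
(3,3): only reaches (2,3)(W), (0,3)(W), (3,1)(W), all W → L
(4,0): only reaches (3,0)(W), (1,0)(W), all W → L
(4,1): only reaches (3,1)(W), (1,1)(W), all W → L
(4,6): only reaches (3,6)(W), (1,6)(W), (4,4)(W), (4,2)(W), all W → L
(5,2): only reaches (4,2)(W), (2,2)(W), (5,0)(W), all W → L
(5,3): only reaches (4,3)(W), (2,3)(W), (5,1)(W), all W → L
Every other cell has at least one move into one of the L cells above, so it is W.
L cells per row: a=0: 3, a=1: 2, a=2: 3, a=3: 2, a=4: 3, a=5: 2; total 15.

15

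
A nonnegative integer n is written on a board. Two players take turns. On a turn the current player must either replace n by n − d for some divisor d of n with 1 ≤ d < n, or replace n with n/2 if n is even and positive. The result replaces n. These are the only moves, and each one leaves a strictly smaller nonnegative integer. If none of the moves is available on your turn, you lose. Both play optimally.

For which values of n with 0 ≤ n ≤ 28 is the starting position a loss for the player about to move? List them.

0, 1, 3, 5, 7, 9, 11, 13, 15, 17, 19, 21, 23, 25, 27

Positions with no move are L. A position that does have a move is losing for the player to move precisely when every available move leads to a winning position for the opponent. Fill in the labels:
n=0: no move → L
n=1: no move → L
n=2: reaches L-position 1 → W
n=3: only reaches 2(W), which is W → L
n=4: reaches L-position 3 → W
n=5: only reaches 4(W), which is W → L
n=6: reaches L-position 3 → W
n=7: only reaches 6(W), which is W → L
n=8: reaches L-position 7 → W
n=9: only reaches 6(W), 8(W), all W → L
n=10: reaches L-position 5 → W
n=11: only reaches 10(W), which is W → L
n=12: reaches L-position 9 → W
n=13: only reaches 12(W), which is W → L
n=14: reaches L-position 7 → W
n=15: only reaches 10(W), 12(W), 14(W), all W → L
n=16: reaches L-position 15 → W
n=17: only reaches 16(W), which is W → L
n=18: reaches L-position 9 → W
n=19: only reaches 18(W), which is W → L
n=20: reaches L-position 15 → W
n=21: only reaches 14(W), 18(W), 20(W), all W → L
n=22: reaches L-position 11 → W
n=23: only reaches 22(W), which is W → L
n=24: reaches L-position 21 → W
n=25: only reaches 20(W), 24(W), all W → L
n=26: reaches L-position 13 → W
n=27: only reaches 18(W), 24(W), 26(W), all W → L
n=28: reaches L-position 21 → W
The losing starting values of n are exactly the entries labelled L in this table (15 of them).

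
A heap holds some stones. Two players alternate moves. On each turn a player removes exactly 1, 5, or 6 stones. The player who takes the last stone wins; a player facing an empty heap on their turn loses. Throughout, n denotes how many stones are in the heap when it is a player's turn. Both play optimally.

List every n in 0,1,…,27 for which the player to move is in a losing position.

0, 2, 4, 11, 13, 15, 22, 24, 26

Compute win/loss labels from the base case upward. A position with no move is L. Any other position is W if it can reach an L in one move, else L.
n=0: no move → L
n=1: W (go to 0, an L position)
n=2: L (sole option 1(W) is W)
n=3: W (go to 2, an L position)
n=4: L (sole option 3(W) is W)
n=5: W (go to 4, an L position)
n=6: W (go to 0, an L position)
n=7: W (go to 2, an L position)
n=8: W (go to 2, an L position)
n=9: W (go to 4, an L position)
n=10: W (go to 4, an L position)
n=11: L (options 10(W), 6(W), 5(W) are all W)
n=12: W (go to 11, an L position)
n=13: L (options 12(W), 8(W), 7(W) are all W)
n=14: W (go to 13, an L position)
n=15: L (options 14(W), 10(W), 9(W) are all W)
n=16: W (go to 15, an L position)
n=17: W (go to 11, an L position)
n=18: W (go to 13, an L position)
n=19: W (go to 13, an L position)
n=20: W (go to 15, an L position)
n=21: W (go to 15, an L position)
n=22: L (options 21(W), 17(W), 16(W) are all W)
n=23: W (go to 22, an L position)
n=24: L (options 23(W), 19(W), 18(W) are all W)
n=25: W (go to 24, an L position)
n=26: L (options 25(W), 21(W), 20(W) are all W)
n=27: W (go to 26, an L position)
Reading off the rows marked L gives the requested list; there are 9 such values of n.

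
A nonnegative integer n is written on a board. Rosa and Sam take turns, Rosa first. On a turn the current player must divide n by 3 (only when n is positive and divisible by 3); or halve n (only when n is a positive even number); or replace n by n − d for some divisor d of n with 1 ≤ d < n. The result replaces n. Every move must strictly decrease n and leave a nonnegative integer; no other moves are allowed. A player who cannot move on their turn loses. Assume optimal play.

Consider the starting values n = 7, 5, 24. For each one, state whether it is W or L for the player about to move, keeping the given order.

Positions with no move are L. A position that does have a move is losing for the player to move precisely when every available move leads to a winning position for the opponent. Fill in the labels:
n=0: no move → L
n=1: no move → L
n=2: →1(L), so W
n=3: →1(L), so W
n=4: →2(W), 3(W) — all W, so L
n=5: →4(L), so W
n=6: →4(L), so W
n=7: →6(W) only, which is W, so L
n=8: →4(L), so W
n=9: →3(W), 6(W), 8(W) — all W, so L
n=10: →9(L), so W
n=11: →10(W) only, which is W, so L
n=12: →4(L), so W
n=13: →12(W) only, which is W, so L
n=14: →7(L), so W
n=15: →5(W), 10(W), 12(W), 14(W) — all W, so L
n=16: →15(L), so W
n=17: →16(W) only, which is W, so L
n=18: →9(L), so W
n=19: →18(W) only, which is W, so L
n=20: →15(L), so W
n=21: →7(L), so W
n=22: →11(L), so W
n=23: →22(W) only, which is W, so L
n=24: →23(L), so W

7: L, 5: W, 24: W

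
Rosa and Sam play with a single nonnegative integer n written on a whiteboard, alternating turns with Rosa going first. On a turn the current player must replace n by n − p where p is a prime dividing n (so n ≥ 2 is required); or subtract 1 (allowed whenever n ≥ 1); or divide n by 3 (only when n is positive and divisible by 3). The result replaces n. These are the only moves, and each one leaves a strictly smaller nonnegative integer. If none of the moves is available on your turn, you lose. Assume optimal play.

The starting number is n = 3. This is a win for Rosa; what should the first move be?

Move to 0.

Label each position W (a win for the player to move) or L (a loss). A position with no legal move is L; any other position is W exactly when some move reaches an L, and L when every move reaches a W.
n=0: no move → L
n=1: can move to 0, which is L ⇒ W
n=2: can move to 0, which is L ⇒ W
n=3: can move to 0, which is L ⇒ W
From 3, the L positions reachable in one move are: 0.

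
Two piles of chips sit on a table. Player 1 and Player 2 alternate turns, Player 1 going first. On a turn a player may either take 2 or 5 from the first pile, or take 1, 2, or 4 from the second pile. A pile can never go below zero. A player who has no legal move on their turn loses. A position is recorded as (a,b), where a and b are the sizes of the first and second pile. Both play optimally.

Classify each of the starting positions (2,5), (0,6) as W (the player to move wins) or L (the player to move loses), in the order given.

Compute win/loss labels from the base case upward. A position with no move is L. Any other position is W if it can reach an L in one move, else L.
No move ever increases a pile, so every position that can arise here has a ≤ 2 and b ≤ 6; it is enough to label the cells with 0 ≤ a ≤ 2 and 0 ≤ b ≤ 6.
Every move lowers a or b (never raises either), so fill the grid row by row in increasing a, and left to right within a row: each cell's successors are then already labelled.
      b=0  b=1  b=2  b=3  b=4  b=5  b=6
a=0:    L    W    W    L    W    W    L
a=1:    L    W    W    L    W    W    L
a=2:    W    L    W    W    L    W    W
Cells with no legal move (terminal, hence L): (0,0), (1,0).
The remaining L cells, each justified by listing all of its moves:
(0,3): moves to (0,2)(W), (0,1)(W); every one is W ⇒ L
(0,6): moves to (0,5)(W), (0,4)(W), (0,2)(W); every one is W ⇒ L
(1,3): moves to (1,2)(W), (1,1)(W); every one is W ⇒ L
(1,6): moves to (1,5)(W), (1,4)(W), (1,2)(W); every one is W ⇒ L
(2,1): moves to (0,1)(W), (2,0)(W); every one is W ⇒ L
(2,4): moves to (0,4)(W), (2,3)(W), (2,2)(W), (2,0)(W); every one is W ⇒ L
Every other cell has at least one move into one of the L cells above, so it is W.
(2,5): the move to (2,4) reaches an L cell, so W
(0,6): one of the L cells justified above, so L

(2,5): W, (0,6): L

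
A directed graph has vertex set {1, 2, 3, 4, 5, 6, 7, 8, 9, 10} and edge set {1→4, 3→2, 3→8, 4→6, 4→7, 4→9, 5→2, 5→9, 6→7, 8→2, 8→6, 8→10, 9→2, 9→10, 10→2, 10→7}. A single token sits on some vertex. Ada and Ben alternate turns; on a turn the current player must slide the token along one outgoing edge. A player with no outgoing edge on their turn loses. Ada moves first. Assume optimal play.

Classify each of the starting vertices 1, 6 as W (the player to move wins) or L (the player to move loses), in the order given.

Label each position W (a win for the player to move) or L (a loss). A position with no legal move is L; any other position is W exactly when some move reaches an L, and L when every move reaches a W.
Every edge goes from a vertex to one that appears earlier in the order 7, 2, 10, 6, 9, 8, 4, 3, 1, 5, so processing vertices in that order labels each vertex after all of its successors.
7: no outgoing edge → L
2: no outgoing edge → L
10: can move to 2, which is L ⇒ W
6: can move to 7, which is L ⇒ W
9: can move to 2, which is L ⇒ W
8: can move to 2, which is L ⇒ W
4: can move to 7, which is L ⇒ W
3: can move to 2, which is L ⇒ W
1: the only move is to 4(W), a W ⇒ L
5: can move to 2, which is L ⇒ W

1: L, 6: W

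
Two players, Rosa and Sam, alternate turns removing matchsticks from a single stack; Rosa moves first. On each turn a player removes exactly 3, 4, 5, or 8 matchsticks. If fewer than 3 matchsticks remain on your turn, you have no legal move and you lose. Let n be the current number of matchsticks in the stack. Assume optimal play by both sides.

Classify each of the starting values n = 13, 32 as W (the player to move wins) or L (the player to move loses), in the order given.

Work bottom-up. With no move the player to move loses. Otherwise the position is W if at least one move leads to an L position for the opponent, and L if every move leads to a W.
n=0: no move → L
n=1: no move → L
n=2: no move → L
n=3: can move to 0, which is L ⇒ W
n=4: can move to 1, which is L ⇒ W
n=5: can move to 2, which is L ⇒ W
n=6: can move to 2, which is L ⇒ W
n=7: can move to 2, which is L ⇒ W
n=8: can move to 0, which is L ⇒ W
n=9: can move to 1, which is L ⇒ W
n=10: can move to 2, which is L ⇒ W
n=11: moves to 8(W), 7(W), 6(W), 3(W); every one is W ⇒ L
n=12: moves to 9(W), 8(W), 7(W), 4(W); every one is W ⇒ L
n=13: moves to 10(W), 9(W), 8(W), 5(W); every one is W ⇒ L
n=14: can move to 11, which is L ⇒ W
n=15: can move to 12, which is L ⇒ W
n=16: can move to 13, which is L ⇒ W
n=17: can move to 13, which is L ⇒ W
n=18: can move to 13, which is L ⇒ W
n=19: can move to 11, which is L ⇒ W
n=20: can move to 12, which is L ⇒ W
n=21: can move to 13, which is L ⇒ W
n=22: moves to 19(W), 18(W), 17(W), 14(W); every one is W ⇒ L
n=23: moves to 20(W), 19(W), 18(W), 15(W); every one is W ⇒ L
n=24: moves to 21(W), 20(W), 19(W), 16(W); every one is W ⇒ L
n=25: can move to 22, which is L ⇒ W
n=26: can move to 23, which is L ⇒ W
n=27: can move to 24, which is L ⇒ W
n=28: can move to 24, which is L ⇒ W
n=29: can move to 24, which is L ⇒ W
n=30: can move to 22, which is L ⇒ W
n=31: can move to 23, which is L ⇒ W
n=32: can move to 24, which is L ⇒ W

13: L, 32: W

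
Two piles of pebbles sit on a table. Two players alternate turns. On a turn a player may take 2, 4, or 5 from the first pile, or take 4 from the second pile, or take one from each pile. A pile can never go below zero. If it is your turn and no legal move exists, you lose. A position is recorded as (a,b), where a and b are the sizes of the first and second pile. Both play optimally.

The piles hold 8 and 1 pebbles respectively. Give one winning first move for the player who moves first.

Move to (6,1).

Label each position W (a win for the player to move) or L (a loss). A position with no legal move is L; any other position is W exactly when some move reaches an L, and L when every move reaches a W.
No move ever increases a pile, so every position that can arise here has a ≤ 8 and b ≤ 1; it is enough to label the cells with 0 ≤ a ≤ 8 and 0 ≤ b ≤ 1.
Every move lowers a or b (never raises either), so fill the grid row by row in increasing a, and left to right within a row: each cell's successors are then already labelled.
      b=0  b=1
a=0:    L    L
a=1:    L    W
a=2:    W    W
a=3:    W    L
a=4:    W    W
a=5:    W    W
a=6:    W    L
a=7:    L    W
a=8:    L    W
Cells with no legal move (terminal, hence L): (0,0), (0,1), (1,0).
The remaining L cells, each justified by listing all of its moves:
(3,1): moves to (1,1)(W), (2,0)(W); every one is W ⇒ L
(6,1): moves to (4,1)(W), (2,1)(W), (1,1)(W), (5,0)(W); every one is W ⇒ L
(7,0): moves to (5,0)(W), (3,0)(W), (2,0)(W); every one is W ⇒ L
(8,0): moves to (6,0)(W), (4,0)(W), (3,0)(W); every one is W ⇒ L
Every other cell has at least one move into one of the L cells above, so it is W.
From (8,1), the L positions reachable in one move are: (6,1), (3,1), (7,0). Any move reaching one of these is winning.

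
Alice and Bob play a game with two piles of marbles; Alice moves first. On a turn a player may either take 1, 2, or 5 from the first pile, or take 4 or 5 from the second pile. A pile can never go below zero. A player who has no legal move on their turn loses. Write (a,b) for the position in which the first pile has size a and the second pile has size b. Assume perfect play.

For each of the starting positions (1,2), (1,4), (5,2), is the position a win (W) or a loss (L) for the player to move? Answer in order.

(1,2): W, (1,4): L, (5,2): W

Build the W/L table. Terminal = L. A non-terminal position is W if it has a move to some L; otherwise it is L.
No move ever increases a pile, so every position that can arise here has a ≤ 5 and b ≤ 4; it is enough to label the cells with 0 ≤ a ≤ 5 and 0 ≤ b ≤ 4.
Every move lowers a or b (never raises either), so fill the grid row by row in increasing a, and left to right within a row: each cell's successors are then already labelled.
      b=0  b=1  b=2  b=3  b=4
a=0:    L    L    L    L    W
a=1:    W    W    W    W    L
a=2:    W    W    W    W    W
a=3:    L    L    L    L    W
a=4:    W    W    W    W    L
a=5:    W    W    W    W    W
Cells with no legal move (terminal, hence L): (0,0), (0,1), (0,2), (0,3).
The remaining L cells, each justified by listing all of its moves:
(1,4): L (options (0,4)(W), (1,0)(W) are all W)
(3,0): L (options (2,0)(W), (1,0)(W) are all W)
(3,1): L (options (2,1)(W), (1,1)(W) are all W)
(3,2): L (options (2,2)(W), (1,2)(W) are all W)
(3,3): L (options (2,3)(W), (1,3)(W) are all W)
(4,4): L (options (3,4)(W), (2,4)(W), (4,0)(W) are all W)
Every other cell has at least one move into one of the L cells above, so it is W.
(1,2): the move to (0,2) reaches an L cell, so W
(1,4): one of the L cells justified above, so L
(5,2): the move to (3,2) reaches an L cell, so W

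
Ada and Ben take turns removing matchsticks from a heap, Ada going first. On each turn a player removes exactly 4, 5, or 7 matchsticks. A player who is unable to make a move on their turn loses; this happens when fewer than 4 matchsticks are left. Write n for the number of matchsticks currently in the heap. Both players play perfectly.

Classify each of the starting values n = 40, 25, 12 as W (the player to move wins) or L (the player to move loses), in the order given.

Compute win/loss labels from the base case upward. A position with no move is L. Any other position is W if it can reach an L in one move, else L.
n=0: no move → L
n=1: no move → L
n=2: no move → L
n=3: no move → L
n=4: →0(L), so W
n=5: →1(L), so W
n=6: →2(L), so W
n=7: →3(L), so W
n=8: →3(L), so W
n=9: →2(L), so W
n=10: →3(L), so W
n=11: →7(W), 6(W), 4(W) — all W, so L
n=12: →8(W), 7(W), 5(W) — all W, so L
n=13: →9(W), 8(W), 6(W) — all W, so L
n=14: →10(W), 9(W), 7(W) — all W, so L
n=15: →11(L), so W
n=16: →12(L), so W
n=17: →13(L), so W
n=18: →14(L), so W
n=19: →14(L), so W
n=20: →13(L), so W
n=21: →14(L), so W
n=22: →18(W), 17(W), 15(W) — all W, so L
n=23: →19(W), 18(W), 16(W) — all W, so L
n=24: →20(W), 19(W), 17(W) — all W, so L
n=25: →21(W), 20(W), 18(W) — all W, so L
n=26: →22(L), so W
n=27: →23(L), so W
n=28: →24(L), so W
n=29: →25(L), so W
n=30: →25(L), so W
n=31: →24(L), so W
n=32: →25(L), so W
n=33: →29(W), 28(W), 26(W) — all W, so L
n=34: →30(W), 29(W), 27(W) — all W, so L
n=35: →31(W), 30(W), 28(W) — all W, so L
n=36: →32(W), 31(W), 29(W) — all W, so L
n=37: →33(L), so W
n=38: →34(L), so W
n=39: →35(L), so W
n=40: →36(L), so W

40: W, 25: L, 12: L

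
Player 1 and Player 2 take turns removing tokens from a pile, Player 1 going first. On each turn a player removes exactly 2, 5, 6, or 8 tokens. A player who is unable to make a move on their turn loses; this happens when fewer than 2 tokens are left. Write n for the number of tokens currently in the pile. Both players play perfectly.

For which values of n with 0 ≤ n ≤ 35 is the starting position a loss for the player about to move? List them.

0, 1, 4, 11, 14, 15, 18, 25, 28, 29, 32

Use the standard recursion: the mover loses at a terminal position; elsewhere, the mover wins exactly when some move hands the opponent an L position.
n=0: no move → L
n=1: no move → L
n=2: reaches L-position 0 → W
n=3: reaches L-position 1 → W
n=4: only reaches 2(W), which is W → L
n=5: reaches L-position 0 → W
n=6: reaches L-position 4 → W
n=7: reaches L-position 1 → W
n=8: reaches L-position 0 → W
n=9: reaches L-position 4 → W
n=10: reaches L-position 4 → W
n=11: only reaches 9(W), 6(W), 5(W), 3(W), all W → L
n=12: reaches L-position 4 → W
n=13: reaches L-position 11 → W
n=14: only reaches 12(W), 9(W), 8(W), 6(W), all W → L
n=15: only reaches 13(W), 10(W), 9(W), 7(W), all W → L
n=16: reaches L-position 14 → W
n=17: reaches L-position 15 → W
n=18: only reaches 16(W), 13(W), 12(W), 10(W), all W → L
n=19: reaches L-position 14 → W
n=20: reaches L-position 18 → W
n=21: reaches L-position 15 → W
n=22: reaches L-position 14 → W
n=23: reaches L-position 18 → W
n=24: reaches L-position 18 → W
n=25: only reaches 23(W), 20(W), 19(W), 17(W), all W → L
n=26: reaches L-position 18 → W
n=27: reaches L-position 25 → W
n=28: only reaches 26(W), 23(W), 22(W), 20(W), all W → L
n=29: only reaches 27(W), 24(W), 23(W), 21(W), all W → L
n=30: reaches L-position 28 → W
n=31: reaches L-position 29 → W
n=32: only reaches 30(W), 27(W), 26(W), 24(W), all W → L
n=33: reaches L-position 28 → W
n=34: reaches L-position 32 → W
n=35: reaches L-position 29 → W
Reading off the rows marked L gives the requested list; there are 11 such values of n.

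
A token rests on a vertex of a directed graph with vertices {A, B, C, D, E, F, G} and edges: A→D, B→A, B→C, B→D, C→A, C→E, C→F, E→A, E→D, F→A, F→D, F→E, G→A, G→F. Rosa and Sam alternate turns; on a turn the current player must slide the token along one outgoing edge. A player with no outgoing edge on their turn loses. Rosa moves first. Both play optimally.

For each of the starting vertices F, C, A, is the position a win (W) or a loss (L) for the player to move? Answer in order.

F: W, C: L, A: W

Positions with no move are L. A position that does have a move is losing for the player to move precisely when every available move leads to a winning position for the opponent. Fill in the labels:
Every edge goes from a vertex to one that appears earlier in the order D, A, E, F, G, C, B, so processing vertices in that order labels each vertex after all of its successors.
D: no outgoing edge → L
A: reaches L-position D → W
E: reaches L-position D → W
F: reaches L-position D → W
G: only reaches F(W), A(W), all W → L
C: only reaches F(W), E(W), A(W), all W → L
B: reaches L-position C → W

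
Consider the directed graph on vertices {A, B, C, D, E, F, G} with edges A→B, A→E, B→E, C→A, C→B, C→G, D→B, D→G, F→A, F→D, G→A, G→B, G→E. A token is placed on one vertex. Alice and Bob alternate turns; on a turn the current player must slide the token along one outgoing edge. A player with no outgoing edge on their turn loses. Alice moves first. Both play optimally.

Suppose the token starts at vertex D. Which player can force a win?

Compute win/loss labels from the base case upward. A position with no move is L. Any other position is W if it can reach an L in one move, else L.
Every edge goes from a vertex to one that appears earlier in the order E, B, A, G, D, F, C, so processing vertices in that order labels each vertex after all of its successors.
E: no outgoing edge → L
B: can move to E, which is L ⇒ W
A: can move to E, which is L ⇒ W
G: can move to E, which is L ⇒ W
D: moves to G(W), B(W); every one is W ⇒ L
F: can move to D, which is L ⇒ W
C: moves to G(W), A(W), B(W); every one is W ⇒ L
Every move from D reaches a W position, so the mover loses.

Bob wins.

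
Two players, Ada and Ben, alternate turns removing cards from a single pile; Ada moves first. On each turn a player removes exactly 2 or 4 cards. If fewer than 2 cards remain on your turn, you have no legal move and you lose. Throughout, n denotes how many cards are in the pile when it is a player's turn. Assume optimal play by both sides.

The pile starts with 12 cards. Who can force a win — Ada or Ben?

Positions with no move are L. A position that does have a move is losing for the player to move precisely when every available move leads to a winning position for the opponent. Fill in the labels:
n=0: no move → L
n=1: no move → L
n=2: W (go to 0, an L position)
n=3: W (go to 1, an L position)
n=4: W (go to 0, an L position)
n=5: W (go to 1, an L position)
n=6: L (options 4(W), 2(W) are all W)
n=7: L (options 5(W), 3(W) are all W)
n=8: W (go to 6, an L position)
n=9: W (go to 7, an L position)
n=10: W (go to 6, an L position)
n=11: W (go to 7, an L position)
n=12: L (options 10(W), 8(W) are all W)
Every move from 12 reaches a W position, so the mover loses.

Ben wins.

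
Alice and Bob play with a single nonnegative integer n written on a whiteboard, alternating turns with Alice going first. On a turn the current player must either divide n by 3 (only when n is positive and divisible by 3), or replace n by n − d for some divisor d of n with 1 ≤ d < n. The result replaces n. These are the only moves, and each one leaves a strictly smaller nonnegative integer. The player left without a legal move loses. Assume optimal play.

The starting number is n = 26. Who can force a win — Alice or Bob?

Positions with no move are L. A position that does have a move is losing for the player to move precisely when every available move leads to a winning position for the opponent. Fill in the labels:
n=0: no move → L
n=1: no move → L
n=2: reaches L-position 1 → W
n=3: reaches L-position 1 → W
n=4: only reaches 2(W), 3(W), all W → L
n=5: reaches L-position 4 → W
n=6: reaches L-position 4 → W
n=7: only reaches 6(W), which is W → L
n=8: reaches L-position 4 → W
n=9: only reaches 3(W), 6(W), 8(W), all W → L
n=10: reaches L-position 9 → W
n=11: only reaches 10(W), which is W → L
n=12: reaches L-position 4 → W
n=13: only reaches 12(W), which is W → L
n=14: reaches L-position 7 → W
n=15: only reaches 5(W), 10(W), 12(W), 14(W), all W → L
n=16: reaches L-position 15 → W
n=17: only reaches 16(W), which is W → L
n=18: reaches L-position 9 → W
n=19: only reaches 18(W), which is W → L
n=20: reaches L-position 15 → W
n=21: reaches L-position 7 → W
n=22: reaches L-position 11 → W
n=23: only reaches 22(W), which is W → L
n=24: reaches L-position 23 → W
n=25: only reaches 20(W), 24(W), all W → L
n=26: reaches L-position 13 → W
The starting position 26 is W: Alice should move to 13, handing over an L position.

Alice wins.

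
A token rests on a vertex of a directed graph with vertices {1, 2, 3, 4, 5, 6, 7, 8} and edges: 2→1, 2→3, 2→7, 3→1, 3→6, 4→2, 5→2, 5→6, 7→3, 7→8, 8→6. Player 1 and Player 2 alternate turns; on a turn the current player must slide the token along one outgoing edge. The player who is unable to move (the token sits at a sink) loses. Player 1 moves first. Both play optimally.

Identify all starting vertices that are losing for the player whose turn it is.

1, 4, 6, 7

Use the standard recursion: the mover loses at a terminal position; elsewhere, the mover wins exactly when some move hands the opponent an L position.
Every edge goes from a vertex to one that appears earlier in the order 6, 1, 8, 3, 7, 2, 5, 4, so processing vertices in that order labels each vertex after all of its successors.
6: no outgoing edge → L
1: no outgoing edge → L
8: can move to 6, which is L ⇒ W
3: can move to 1, which is L ⇒ W
7: moves to 3(W), 8(W); every one is W ⇒ L
2: can move to 7, which is L ⇒ W
5: can move to 6, which is L ⇒ W
4: the only move is to 2(W), a W ⇒ L
Reading off the rows marked L gives the requested list; there are 4 such vertices.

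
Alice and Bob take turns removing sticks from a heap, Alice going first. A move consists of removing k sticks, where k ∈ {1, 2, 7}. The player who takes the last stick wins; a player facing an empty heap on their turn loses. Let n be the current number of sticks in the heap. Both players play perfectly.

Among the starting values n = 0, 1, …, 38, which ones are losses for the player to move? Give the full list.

Positions with no move are L. A position that does have a move is losing for the player to move precisely when every available move leads to a winning position for the opponent. Fill in the labels:
n=0: no move → L
n=1: →0(L), so W
n=2: →0(L), so W
n=3: →2(W), 1(W) — all W, so L
n=4: →3(L), so W
n=5: →3(L), so W
n=6: →5(W), 4(W) — all W, so L
n=7: →6(L), so W
n=8: →6(L), so W
n=9: →8(W), 7(W), 2(W) — all W, so L
n=10: →9(L), so W
n=11: →9(L), so W
n=12: →11(W), 10(W), 5(W) — all W, so L
n=13: →12(L), so W
n=14: →12(L), so W
n=15: →14(W), 13(W), 8(W) — all W, so L
n=16: →15(L), so W
n=17: →15(L), so W
n=18: →17(W), 16(W), 11(W) — all W, so L
n=19: →18(L), so W
n=20: →18(L), so W
n=21: →20(W), 19(W), 14(W) — all W, so L
n=22: →21(L), so W
n=23: →21(L), so W
n=24: →23(W), 22(W), 17(W) — all W, so L
n=25: →24(L), so W
n=26: →24(L), so W
n=27: →26(W), 25(W), 20(W) — all W, so L
n=28: →27(L), so W
n=29: →27(L), so W
n=30: →29(W), 28(W), 23(W) — all W, so L
n=31: →30(L), so W
n=32: →30(L), so W
n=33: →32(W), 31(W), 26(W) — all W, so L
n=34: →33(L), so W
n=35: →33(L), so W
n=36: →35(W), 34(W), 29(W) — all W, so L
n=37: →36(L), so W
n=38: →36(L), so W
The losing starting values of n are exactly the entries labelled L in this table (13 of them).

0, 3, 6, 9, 12, 15, 18, 21, 24, 27, 30, 33, 36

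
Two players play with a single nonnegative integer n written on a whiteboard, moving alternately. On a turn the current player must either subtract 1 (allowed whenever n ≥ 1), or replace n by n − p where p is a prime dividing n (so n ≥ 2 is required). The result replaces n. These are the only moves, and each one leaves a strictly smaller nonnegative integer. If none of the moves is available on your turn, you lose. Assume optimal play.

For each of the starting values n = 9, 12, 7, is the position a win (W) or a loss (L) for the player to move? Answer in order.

Classify positions by backward induction: terminal positions (no move available) are L. From any other position, the mover wins iff some move reaches an L.
n=0: no move → L
n=1: reaches L-position 0 → W
n=2: reaches L-position 0 → W
n=3: reaches L-position 0 → W
n=4: only reaches 2(W), 3(W), all W → L
n=5: reaches L-position 0 → W
n=6: reaches L-position 4 → W
n=7: reaches L-position 0 → W
n=8: only reaches 6(W), 7(W), all W → L
n=9: reaches L-position 8 → W
n=10: reaches L-position 8 → W
n=11: reaches L-position 0 → W
n=12: only reaches 9(W), 10(W), 11(W), all W → L

9: W, 12: L, 7: W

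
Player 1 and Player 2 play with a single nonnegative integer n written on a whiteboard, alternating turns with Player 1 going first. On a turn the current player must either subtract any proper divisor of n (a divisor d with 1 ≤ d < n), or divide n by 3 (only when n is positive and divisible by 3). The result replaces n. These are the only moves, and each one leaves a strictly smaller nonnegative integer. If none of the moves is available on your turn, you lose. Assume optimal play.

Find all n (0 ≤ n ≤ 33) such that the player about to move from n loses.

Label each position W (a win for the player to move) or L (a loss). A position with no legal move is L; any other position is W exactly when some move reaches an L, and L when every move reaches a W.
n=0: no move → L
n=1: no move → L
n=2: can move to 1, which is L ⇒ W
n=3: can move to 1, which is L ⇒ W
n=4: moves to 2(W), 3(W); every one is W ⇒ L
n=5: can move to 4, which is L ⇒ W
n=6: can move to 4, which is L ⇒ W
n=7: the only move is to 6(W), a W ⇒ L
n=8: can move to 4, which is L ⇒ W
n=9: moves to 3(W), 6(W), 8(W); every one is W ⇒ L
n=10: can move to 9, which is L ⇒ W
n=11: the only move is to 10(W), a W ⇒ L
n=12: can move to 4, which is L ⇒ W
n=13: the only move is to 12(W), a W ⇒ L
n=14: can move to 7, which is L ⇒ W
n=15: moves to 5(W), 10(W), 12(W), 14(W); every one is W ⇒ L
n=16: can move to 15, which is L ⇒ W
n=17: the only move is to 16(W), a W ⇒ L
n=18: can move to 9, which is L ⇒ W
n=19: the only move is to 18(W), a W ⇒ L
n=20: can move to 15, which is L ⇒ W
n=21: can move to 7, which is L ⇒ W
n=22: can move to 11, which is L ⇒ W
n=23: the only move is to 22(W), a W ⇒ L
n=24: can move to 23, which is L ⇒ W
n=25: moves to 20(W), 24(W); every one is W ⇒ L
n=26: can move to 13, which is L ⇒ W
n=27: can move to 9, which is L ⇒ W
n=28: moves to 14(W), 21(W), 24(W), 26(W), 27(W); every one is W ⇒ L
n=29: can move to 28, which is L ⇒ W
n=30: can move to 15, which is L ⇒ W
n=31: the only move is to 30(W), a W ⇒ L
n=32: can move to 28, which is L ⇒ W
n=33: can move to 11, which is L ⇒ W
The losing starting values of n are exactly the entries labelled L in this table (14 of them).

0, 1, 4, 7, 9, 11, 13, 15, 17, 19, 23, 25, 28, 31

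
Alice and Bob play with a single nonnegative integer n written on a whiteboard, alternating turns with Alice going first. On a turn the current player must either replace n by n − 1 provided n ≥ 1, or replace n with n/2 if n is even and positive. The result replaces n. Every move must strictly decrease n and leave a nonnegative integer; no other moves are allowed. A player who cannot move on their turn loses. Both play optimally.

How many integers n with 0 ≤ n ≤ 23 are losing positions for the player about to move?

12

Work bottom-up. With no move the player to move loses. Otherwise the position is W if at least one move leads to an L position for the opponent, and L if every move leads to a W.
n=0: no move → L
n=1: W (go to 0, an L position)
n=2: L (sole option 1(W) is W)
n=3: W (go to 2, an L position)
n=4: W (go to 2, an L position)
n=5: L (sole option 4(W) is W)
n=6: W (go to 5, an L position)
n=7: L (sole option 6(W) is W)
n=8: W (go to 7, an L position)
n=9: L (sole option 8(W) is W)
n=10: W (go to 5, an L position)
n=11: L (sole option 10(W) is W)
n=12: W (go to 11, an L position)
n=13: L (sole option 12(W) is W)
n=14: W (go to 7, an L position)
n=15: L (sole option 14(W) is W)
n=16: W (go to 15, an L position)
n=17: L (sole option 16(W) is W)
n=18: W (go to 9, an L position)
n=19: L (sole option 18(W) is W)
n=20: W (go to 19, an L position)
n=21: L (sole option 20(W) is W)
n=22: W (go to 11, an L position)
n=23: L (sole option 22(W) is W)
L entries with 0 ≤ n ≤ 23: n = 0, 2, 5, 7, 9, 11, 13, 15, 17, 19, 21, 23; that makes 12.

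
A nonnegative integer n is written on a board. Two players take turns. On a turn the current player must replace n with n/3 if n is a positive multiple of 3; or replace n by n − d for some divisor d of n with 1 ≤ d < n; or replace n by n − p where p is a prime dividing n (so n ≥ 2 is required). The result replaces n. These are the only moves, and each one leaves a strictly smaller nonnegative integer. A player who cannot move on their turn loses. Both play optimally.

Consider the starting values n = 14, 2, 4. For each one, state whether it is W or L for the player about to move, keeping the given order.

Use the standard recursion: the mover loses at a terminal position; elsewhere, the mover wins exactly when some move hands the opponent an L position.
n=0: no move → L
n=1: no move → L
n=2: →0(L), so W
n=3: →0(L), so W
n=4: →2(W), 3(W) — all W, so L
n=5: →0(L), so W
n=6: →4(L), so W
n=7: →0(L), so W
n=8: →4(L), so W
n=9: →3(W), 6(W), 8(W) — all W, so L
n=10: →9(L), so W
n=11: →0(L), so W
n=12: →4(L), so W
n=13: →0(L), so W
n=14: →7(W), 12(W), 13(W) — all W, so L

14: L, 2: W, 4: L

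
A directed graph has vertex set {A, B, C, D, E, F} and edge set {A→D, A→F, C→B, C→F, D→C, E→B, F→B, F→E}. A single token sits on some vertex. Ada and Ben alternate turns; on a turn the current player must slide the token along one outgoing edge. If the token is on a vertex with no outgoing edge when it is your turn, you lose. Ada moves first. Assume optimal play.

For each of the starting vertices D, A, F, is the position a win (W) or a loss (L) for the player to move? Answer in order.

D: L, A: W, F: W

Compute win/loss labels from the base case upward. A position with no move is L. Any other position is W if it can reach an L in one move, else L.
Every edge goes from a vertex to one that appears earlier in the order B, E, F, C, D, A, so processing vertices in that order labels each vertex after all of its successors.
B: no outgoing edge → L
E: reaches L-position B → W
F: reaches L-position B → W
C: reaches L-position B → W
D: only reaches C(W), which is W → L
A: reaches L-position D → W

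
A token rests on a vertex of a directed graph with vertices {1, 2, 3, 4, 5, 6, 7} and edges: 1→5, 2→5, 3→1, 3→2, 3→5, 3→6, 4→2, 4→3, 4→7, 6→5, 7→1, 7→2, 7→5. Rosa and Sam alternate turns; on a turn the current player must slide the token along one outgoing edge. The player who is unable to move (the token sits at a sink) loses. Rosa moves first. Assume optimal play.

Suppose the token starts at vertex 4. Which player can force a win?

Sam wins.

Use the standard recursion: the mover loses at a terminal position; elsewhere, the mover wins exactly when some move hands the opponent an L position.
Every edge goes from a vertex to one that appears earlier in the order 5, 6, 2, 1, 3, 7, 4, so processing vertices in that order labels each vertex after all of its successors.
5: no outgoing edge → L
6: can move to 5, which is L ⇒ W
2: can move to 5, which is L ⇒ W
1: can move to 5, which is L ⇒ W
3: can move to 5, which is L ⇒ W
7: can move to 5, which is L ⇒ W
4: moves to 7(W), 3(W), 2(W); every one is W ⇒ L
The starting position 4 is L: whatever Rosa does, the opponent receives a W position.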